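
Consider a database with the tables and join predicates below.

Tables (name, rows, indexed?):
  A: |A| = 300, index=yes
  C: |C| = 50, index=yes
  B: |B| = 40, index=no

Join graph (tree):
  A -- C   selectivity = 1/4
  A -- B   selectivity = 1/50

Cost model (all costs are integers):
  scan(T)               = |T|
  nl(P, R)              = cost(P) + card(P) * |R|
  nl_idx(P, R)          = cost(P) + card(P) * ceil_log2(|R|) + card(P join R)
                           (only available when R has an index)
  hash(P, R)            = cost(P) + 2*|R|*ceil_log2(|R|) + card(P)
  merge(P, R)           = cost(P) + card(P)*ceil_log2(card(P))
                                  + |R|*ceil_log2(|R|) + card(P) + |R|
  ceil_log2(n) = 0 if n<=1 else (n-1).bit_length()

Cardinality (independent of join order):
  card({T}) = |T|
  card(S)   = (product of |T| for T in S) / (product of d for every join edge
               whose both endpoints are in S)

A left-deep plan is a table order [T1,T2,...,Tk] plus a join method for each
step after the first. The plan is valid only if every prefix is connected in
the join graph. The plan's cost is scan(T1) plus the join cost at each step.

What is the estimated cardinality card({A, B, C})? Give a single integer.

Tables in S: A(300), B(40), C(50)
Edges inside S: A-C(d=4), A-B(d=50)
numerator = 300 * 40 * 50 = 600000
denominator = 4 * 50 = 200
card(S) = 600000 / 200 = 3000

3000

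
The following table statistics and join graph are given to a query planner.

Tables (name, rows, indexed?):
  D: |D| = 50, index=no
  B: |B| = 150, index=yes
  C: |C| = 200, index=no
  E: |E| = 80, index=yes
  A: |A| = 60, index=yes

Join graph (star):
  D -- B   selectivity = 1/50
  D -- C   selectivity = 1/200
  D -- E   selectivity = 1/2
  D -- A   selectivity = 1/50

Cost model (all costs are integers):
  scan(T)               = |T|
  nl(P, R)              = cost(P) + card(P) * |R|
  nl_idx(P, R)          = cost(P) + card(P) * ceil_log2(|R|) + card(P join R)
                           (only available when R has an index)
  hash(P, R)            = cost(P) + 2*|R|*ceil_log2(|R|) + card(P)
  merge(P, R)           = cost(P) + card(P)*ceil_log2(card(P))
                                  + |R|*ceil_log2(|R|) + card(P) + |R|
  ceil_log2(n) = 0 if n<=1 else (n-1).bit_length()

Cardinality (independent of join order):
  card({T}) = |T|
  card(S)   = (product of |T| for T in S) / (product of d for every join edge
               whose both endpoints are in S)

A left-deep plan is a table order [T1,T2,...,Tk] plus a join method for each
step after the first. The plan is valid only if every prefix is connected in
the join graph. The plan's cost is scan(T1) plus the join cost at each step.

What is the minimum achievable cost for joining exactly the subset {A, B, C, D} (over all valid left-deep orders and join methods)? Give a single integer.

Selinger DP over subsets of {A,B,C,D}:
  {D}: scan cost=50, card=50
  {B}: scan cost=150, card=150
  {C}: scan cost=200, card=200
  {A}: scan cost=60, card=60
  {BD}: card=150; try (B,nl_idx)→600, (D,hash)→900, (B,merge)→1750, (D,merge)→1850, (B,hash)→2500, (B,nl)→7550 …(+1); best=600 via (B,nl_idx)
  {CD}: card=50; try (D,hash)→1000, (C,merge)→2200, (D,merge)→2350, (C,hash)→3300, (C,nl)→10050, (D,nl)→10200; best=1000 via (D,hash)
  {AD}: card=60; try (A,nl_idx)→410, (D,hash)→720, (A,hash)→820, (A,merge)→820, (D,merge)→830, (A,nl)→3050 …(+1); best=410 via (A,nl_idx)
  {BCD}: card=150; try (B,nl_idx)→1550, (B,merge)→2700, (B,hash)→3450, (C,merge)→3750, (C,hash)→3950, (B,nl)→8500 …(+1); best=1550 via (B,nl_idx)
  {ABD}: card=180; try (B,nl_idx)→1070, (A,hash)→1470, (A,nl_idx)→1680, (B,merge)→2180, (A,merge)→2370, (B,hash)→2870 …(+2); best=1070 via (B,nl_idx)
  {ACD}: card=60; try (A,nl_idx)→1360, (A,hash)→1770, (A,merge)→1770, (C,merge)→2630, (C,hash)→3670, (A,nl)→4000 …(+1); best=1360 via (A,nl_idx)
  {ABCD}: card=180; try (B,nl_idx)→2020, (A,hash)→2420, (A,nl_idx)→2630, (B,merge)→3130, (A,merge)→3320, (B,hash)→3820 …(+5); best=2020 via (B,nl_idx)

2020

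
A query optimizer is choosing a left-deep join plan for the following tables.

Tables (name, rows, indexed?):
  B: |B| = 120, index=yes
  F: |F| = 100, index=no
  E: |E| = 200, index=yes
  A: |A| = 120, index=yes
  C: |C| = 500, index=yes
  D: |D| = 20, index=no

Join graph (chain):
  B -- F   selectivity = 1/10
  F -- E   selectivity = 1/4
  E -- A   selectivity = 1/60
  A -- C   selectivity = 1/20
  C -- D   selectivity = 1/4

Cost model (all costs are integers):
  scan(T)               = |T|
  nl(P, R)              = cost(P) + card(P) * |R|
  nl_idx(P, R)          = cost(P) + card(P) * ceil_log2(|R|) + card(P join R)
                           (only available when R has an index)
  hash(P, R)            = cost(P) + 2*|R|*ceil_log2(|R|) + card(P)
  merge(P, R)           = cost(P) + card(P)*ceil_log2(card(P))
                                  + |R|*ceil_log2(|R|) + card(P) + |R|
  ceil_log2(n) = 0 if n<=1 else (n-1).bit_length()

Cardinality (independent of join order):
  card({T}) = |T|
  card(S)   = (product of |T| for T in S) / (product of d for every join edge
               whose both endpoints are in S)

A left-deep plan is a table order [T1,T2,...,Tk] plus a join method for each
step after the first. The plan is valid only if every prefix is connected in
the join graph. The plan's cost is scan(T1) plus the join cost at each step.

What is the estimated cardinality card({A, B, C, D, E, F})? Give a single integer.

Tables in S: A(120), B(120), C(500), D(20), E(200), F(100)
Edges inside S: B-F(d=10), F-E(d=4), E-A(d=60), A-C(d=20), C-D(d=4)
numerator = 120 * 120 * 500 * 20 * 200 * 100 = 2880000000000
denominator = 10 * 4 * 60 * 20 * 4 = 192000
card(S) = 2880000000000 / 192000 = 15000000

15000000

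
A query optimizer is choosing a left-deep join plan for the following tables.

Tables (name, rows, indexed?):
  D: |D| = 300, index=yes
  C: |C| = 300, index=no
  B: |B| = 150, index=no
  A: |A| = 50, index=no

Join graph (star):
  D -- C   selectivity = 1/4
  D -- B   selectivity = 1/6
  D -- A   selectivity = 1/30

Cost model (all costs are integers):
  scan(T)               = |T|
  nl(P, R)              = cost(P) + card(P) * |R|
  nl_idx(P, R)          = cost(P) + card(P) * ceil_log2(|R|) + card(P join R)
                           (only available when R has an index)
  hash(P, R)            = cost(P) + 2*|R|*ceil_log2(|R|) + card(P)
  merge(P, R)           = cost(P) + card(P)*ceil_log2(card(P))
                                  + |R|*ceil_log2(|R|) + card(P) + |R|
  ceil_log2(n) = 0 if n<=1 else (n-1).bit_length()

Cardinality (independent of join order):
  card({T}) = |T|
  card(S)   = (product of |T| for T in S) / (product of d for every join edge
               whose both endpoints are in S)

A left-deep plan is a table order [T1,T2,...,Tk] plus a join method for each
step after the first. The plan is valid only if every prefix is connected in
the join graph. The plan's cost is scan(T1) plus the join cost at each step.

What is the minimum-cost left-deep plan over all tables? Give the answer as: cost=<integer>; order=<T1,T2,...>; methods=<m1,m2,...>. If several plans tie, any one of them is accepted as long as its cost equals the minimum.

cost=21800; order=A,D,B,C; methods=nl_idx,hash,hash

Selinger DP (subsets sized 1..n):
  {D}: scan cost=300, card=300
  {C}: scan cost=300, card=300
  {B}: scan cost=150, card=150
  {A}: scan cost=50, card=50
  {CD}: card=22500; try (D,hash)→6000, (C,hash)→6000, (D,merge)→6300, (C,merge)→6300, (D,nl_idx)→25500, (D,nl)→90300 …(+1); best=6000 via (D,hash)
  {BD}: card=7500; try (B,hash)→3000, (D,merge)→4500, (B,merge)→4650, (D,hash)→5700, (D,nl_idx)→9000, (D,nl)→45150 …(+1); best=3000 via (B,hash)
  {AD}: card=500; try (D,nl_idx)→1000, (A,hash)→1200, (D,merge)→3400, (A,merge)→3650, (D,hash)→5500, (D,nl)→15050 …(+1); best=1000 via (D,nl_idx)
  {BCD}: card=562500; try (C,hash)→15900, (B,hash)→30900, (C,merge)→111000, (B,merge)→367350, (C,nl)→2253000, (B,nl)→3381000; best=15900 via (C,hash)
  {ACD}: card=37500; try (C,hash)→6900, (C,merge)→9000, (A,hash)→29100, (C,nl)→151000, (A,merge)→366350, (A,nl)→1131000; best=6900 via (C,hash)
  {ABD}: card=12500; try (B,hash)→3900, (B,merge)→7350, (A,hash)→11100, (B,nl)→76000, (A,merge)→108350, (A,nl)→378000; best=3900 via (B,hash)
  {ABCD}: card=937500; try (C,hash)→21800, (B,hash)→46800, (C,merge)→194400, (A,hash)→579000, (B,merge)→645750, (C,nl)→3753900 …(+3); best=21800 via (C,hash)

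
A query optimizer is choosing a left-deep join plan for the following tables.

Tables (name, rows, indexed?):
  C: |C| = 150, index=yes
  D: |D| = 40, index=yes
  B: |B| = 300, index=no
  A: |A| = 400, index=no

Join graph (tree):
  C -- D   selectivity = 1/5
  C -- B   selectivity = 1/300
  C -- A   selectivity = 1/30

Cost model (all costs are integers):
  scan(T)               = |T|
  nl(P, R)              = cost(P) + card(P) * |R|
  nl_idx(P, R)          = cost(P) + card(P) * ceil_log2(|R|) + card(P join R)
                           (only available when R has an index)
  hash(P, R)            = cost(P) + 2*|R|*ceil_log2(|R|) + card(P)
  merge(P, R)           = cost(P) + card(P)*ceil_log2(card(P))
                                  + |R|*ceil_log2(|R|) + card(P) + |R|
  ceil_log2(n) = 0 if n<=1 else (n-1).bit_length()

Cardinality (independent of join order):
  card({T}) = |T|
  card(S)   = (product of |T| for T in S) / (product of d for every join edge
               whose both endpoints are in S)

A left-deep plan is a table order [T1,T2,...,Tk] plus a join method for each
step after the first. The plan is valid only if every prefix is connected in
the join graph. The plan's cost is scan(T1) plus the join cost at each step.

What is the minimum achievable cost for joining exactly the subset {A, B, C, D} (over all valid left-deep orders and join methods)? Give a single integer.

10680

Selinger DP over subsets of {A,B,C,D}:
  {C}: scan cost=150, card=150
  {D}: scan cost=40, card=40
  {B}: scan cost=300, card=300
  {A}: scan cost=400, card=400
  {CD}: card=1200; try (D,hash)→780, (C,nl_idx)→1560, (C,merge)→1670, (D,merge)→1780, (D,nl_idx)→2250, (C,hash)→2480 …(+2); best=780 via (D,hash)
  {BC}: card=150; try (C,nl_idx)→2850, (C,hash)→3000, (B,merge)→4500, (C,merge)→4650, (B,hash)→5700, (B,nl)→45150 …(+1); best=2850 via (C,nl_idx)
  {AC}: card=2000; try (C,hash)→3200, (A,merge)→5500, (C,nl_idx)→5600, (C,merge)→5750, (A,hash)→7500, (A,nl)→60150 …(+1); best=3200 via (C,hash)
  {BCD}: card=1200; try (D,hash)→3480, (D,merge)→4480, (D,nl_idx)→4950, (B,hash)→7380, (D,nl)→8850, (B,merge)→18180 …(+1); best=3480 via (D,hash)
  {ACD}: card=16000; try (D,hash)→5680, (A,hash)→9180, (A,merge)→19180, (D,merge)→27480, (D,nl_idx)→31200, (D,nl)→83200 …(+1); best=5680 via (D,hash)
  {ABC}: card=2000; try (A,merge)→8200, (A,hash)→10200, (B,hash)→10600, (B,merge)→30200, (A,nl)→62850, (B,nl)→603200; best=8200 via (A,merge)
  {ABCD}: card=16000; try (D,hash)→10680, (A,hash)→11880, (A,merge)→21880, (B,hash)→27080, (D,merge)→32480, (D,nl_idx)→36200 …(+4); best=10680 via (D,hash)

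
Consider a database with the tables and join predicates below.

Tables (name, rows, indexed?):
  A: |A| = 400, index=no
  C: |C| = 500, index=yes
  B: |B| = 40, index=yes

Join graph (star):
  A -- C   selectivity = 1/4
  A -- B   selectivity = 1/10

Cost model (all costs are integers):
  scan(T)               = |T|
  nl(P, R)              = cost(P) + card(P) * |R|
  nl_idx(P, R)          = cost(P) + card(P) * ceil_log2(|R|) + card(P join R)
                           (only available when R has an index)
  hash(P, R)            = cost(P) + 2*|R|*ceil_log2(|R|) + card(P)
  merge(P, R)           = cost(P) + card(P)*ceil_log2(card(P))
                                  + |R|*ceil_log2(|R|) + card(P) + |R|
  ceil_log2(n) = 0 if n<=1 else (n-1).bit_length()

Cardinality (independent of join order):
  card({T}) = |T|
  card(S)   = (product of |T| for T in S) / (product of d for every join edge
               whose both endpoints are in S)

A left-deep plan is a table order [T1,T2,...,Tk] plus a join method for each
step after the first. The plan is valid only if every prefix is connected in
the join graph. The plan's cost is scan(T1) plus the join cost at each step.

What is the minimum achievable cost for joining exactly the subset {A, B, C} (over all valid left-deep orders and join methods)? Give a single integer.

Selinger DP over subsets of {A,B,C}:
  {A}: scan cost=400, card=400
  {C}: scan cost=500, card=500
  {B}: scan cost=40, card=40
  {AC}: card=50000; try (A,hash)→8200, (C,merge)→9400, (A,merge)→9500, (C,hash)→9800, (C,nl_idx)→54000, (C,nl)→200400 …(+1); best=8200 via (A,hash)
  {AB}: card=1600; try (B,hash)→1280, (A,merge)→4320, (B,nl_idx)→4400, (B,merge)→4680, (A,hash)→7280, (A,nl)→16040 …(+1); best=1280 via (B,hash)
  {ABC}: card=200000; try (C,hash)→11880, (C,merge)→25480, (B,hash)→58680, (C,nl_idx)→215680, (B,nl_idx)→508200, (C,nl)→801280 …(+2); best=11880 via (C,hash)

11880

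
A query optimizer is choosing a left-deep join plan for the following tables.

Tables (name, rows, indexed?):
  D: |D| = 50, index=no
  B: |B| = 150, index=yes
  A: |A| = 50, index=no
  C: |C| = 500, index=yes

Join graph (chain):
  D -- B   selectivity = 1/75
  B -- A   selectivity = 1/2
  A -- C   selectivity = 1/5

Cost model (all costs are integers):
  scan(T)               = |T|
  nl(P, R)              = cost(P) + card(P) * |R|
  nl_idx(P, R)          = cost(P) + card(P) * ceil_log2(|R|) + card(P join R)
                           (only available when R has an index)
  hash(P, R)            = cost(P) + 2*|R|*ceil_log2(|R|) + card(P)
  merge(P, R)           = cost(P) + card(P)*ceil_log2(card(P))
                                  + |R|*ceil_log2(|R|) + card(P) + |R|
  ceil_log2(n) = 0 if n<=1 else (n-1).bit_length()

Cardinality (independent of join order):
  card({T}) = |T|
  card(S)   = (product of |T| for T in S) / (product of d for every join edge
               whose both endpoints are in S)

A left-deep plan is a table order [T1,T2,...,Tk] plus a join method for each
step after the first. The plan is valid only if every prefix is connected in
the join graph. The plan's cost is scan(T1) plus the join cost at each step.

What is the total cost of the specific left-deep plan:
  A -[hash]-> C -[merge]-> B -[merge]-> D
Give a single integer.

step 1: scan A: cost=50, card=50
step 2: join C via hash
    card(P join C) = 50*500/(5) = 5000
    cost = 50 + 2*500*9 + 50 = 9100
step 3: join B via merge
    card(P join B) = 5000*150/(2) = 375000
    cost = 9100 + 5000*13 + 150*8 + 5000 + 150 = 80450
step 4: join D via merge
    card(P join D) = 375000*50/(75) = 250000
    cost = 80450 + 375000*19 + 50*6 + 375000 + 50 = 7580800

7580800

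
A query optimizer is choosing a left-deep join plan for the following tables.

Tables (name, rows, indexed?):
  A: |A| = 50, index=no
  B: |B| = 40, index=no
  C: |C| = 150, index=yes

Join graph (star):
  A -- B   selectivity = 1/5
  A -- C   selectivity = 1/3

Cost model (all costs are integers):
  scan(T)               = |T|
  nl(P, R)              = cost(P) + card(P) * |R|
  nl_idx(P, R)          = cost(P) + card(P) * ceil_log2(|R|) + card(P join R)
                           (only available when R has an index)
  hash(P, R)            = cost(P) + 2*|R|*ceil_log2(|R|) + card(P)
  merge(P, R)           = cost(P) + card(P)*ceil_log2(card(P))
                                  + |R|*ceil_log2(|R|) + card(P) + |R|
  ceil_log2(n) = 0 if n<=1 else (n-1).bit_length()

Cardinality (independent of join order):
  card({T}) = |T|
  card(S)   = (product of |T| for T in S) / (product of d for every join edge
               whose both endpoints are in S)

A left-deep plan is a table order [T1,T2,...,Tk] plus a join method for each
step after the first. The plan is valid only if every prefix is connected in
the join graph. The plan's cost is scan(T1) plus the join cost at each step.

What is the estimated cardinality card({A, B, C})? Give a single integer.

Tables in S: A(50), B(40), C(150)
Edges inside S: A-B(d=5), A-C(d=3)
numerator = 50 * 40 * 150 = 300000
denominator = 5 * 3 = 15
card(S) = 300000 / 15 = 20000

20000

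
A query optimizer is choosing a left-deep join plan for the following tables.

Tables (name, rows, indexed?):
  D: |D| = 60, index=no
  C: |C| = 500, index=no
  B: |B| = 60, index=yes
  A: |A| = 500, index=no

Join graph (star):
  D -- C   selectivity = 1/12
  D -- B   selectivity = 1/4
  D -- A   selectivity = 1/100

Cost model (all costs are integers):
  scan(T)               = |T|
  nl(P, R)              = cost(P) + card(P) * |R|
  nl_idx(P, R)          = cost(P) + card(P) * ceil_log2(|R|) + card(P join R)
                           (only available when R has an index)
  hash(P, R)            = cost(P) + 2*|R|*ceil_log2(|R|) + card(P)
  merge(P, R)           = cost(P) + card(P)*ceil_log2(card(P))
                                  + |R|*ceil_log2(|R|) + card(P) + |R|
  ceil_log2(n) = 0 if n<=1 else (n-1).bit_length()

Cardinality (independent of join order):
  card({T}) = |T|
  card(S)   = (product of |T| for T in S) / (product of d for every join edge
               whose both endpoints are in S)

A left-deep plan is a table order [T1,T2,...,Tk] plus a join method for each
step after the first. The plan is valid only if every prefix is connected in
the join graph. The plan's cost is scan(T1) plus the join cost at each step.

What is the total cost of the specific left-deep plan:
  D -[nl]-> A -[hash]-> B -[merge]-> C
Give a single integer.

99080

step 1: scan D: cost=60, card=60
step 2: join A via nl
    card(P join A) = 60*500/(100) = 300
    cost = 60 + 60*500 = 30060
step 3: join B via hash
    card(P join B) = 300*60/(4) = 4500
    cost = 30060 + 2*60*6 + 300 = 31080
step 4: join C via merge
    card(P join C) = 4500*500/(12) = 187500
    cost = 31080 + 4500*13 + 500*9 + 4500 + 500 = 99080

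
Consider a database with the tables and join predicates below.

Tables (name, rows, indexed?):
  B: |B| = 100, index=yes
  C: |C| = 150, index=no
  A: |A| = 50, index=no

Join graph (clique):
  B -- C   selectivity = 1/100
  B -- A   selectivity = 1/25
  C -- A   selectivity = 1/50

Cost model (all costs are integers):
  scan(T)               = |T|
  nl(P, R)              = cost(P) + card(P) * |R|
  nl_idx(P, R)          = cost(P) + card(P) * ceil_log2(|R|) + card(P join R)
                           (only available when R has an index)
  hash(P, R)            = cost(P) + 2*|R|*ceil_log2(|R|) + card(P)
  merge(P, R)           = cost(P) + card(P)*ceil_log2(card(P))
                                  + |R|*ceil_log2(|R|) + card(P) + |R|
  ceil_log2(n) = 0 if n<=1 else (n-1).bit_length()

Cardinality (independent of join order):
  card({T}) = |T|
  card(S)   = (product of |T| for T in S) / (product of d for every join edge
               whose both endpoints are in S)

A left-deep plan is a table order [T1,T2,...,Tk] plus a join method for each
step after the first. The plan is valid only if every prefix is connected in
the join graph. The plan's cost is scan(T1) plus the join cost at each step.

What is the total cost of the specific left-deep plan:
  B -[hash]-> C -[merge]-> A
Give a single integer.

4300

step 1: scan B: cost=100, card=100
step 2: join C via hash
    card(P join C) = 100*150/(100) = 150
    cost = 100 + 2*150*8 + 100 = 2600
step 3: join A via merge
    card(P join A) = 150*50/(25*50) = 6
    cost = 2600 + 150*8 + 50*6 + 150 + 50 = 4300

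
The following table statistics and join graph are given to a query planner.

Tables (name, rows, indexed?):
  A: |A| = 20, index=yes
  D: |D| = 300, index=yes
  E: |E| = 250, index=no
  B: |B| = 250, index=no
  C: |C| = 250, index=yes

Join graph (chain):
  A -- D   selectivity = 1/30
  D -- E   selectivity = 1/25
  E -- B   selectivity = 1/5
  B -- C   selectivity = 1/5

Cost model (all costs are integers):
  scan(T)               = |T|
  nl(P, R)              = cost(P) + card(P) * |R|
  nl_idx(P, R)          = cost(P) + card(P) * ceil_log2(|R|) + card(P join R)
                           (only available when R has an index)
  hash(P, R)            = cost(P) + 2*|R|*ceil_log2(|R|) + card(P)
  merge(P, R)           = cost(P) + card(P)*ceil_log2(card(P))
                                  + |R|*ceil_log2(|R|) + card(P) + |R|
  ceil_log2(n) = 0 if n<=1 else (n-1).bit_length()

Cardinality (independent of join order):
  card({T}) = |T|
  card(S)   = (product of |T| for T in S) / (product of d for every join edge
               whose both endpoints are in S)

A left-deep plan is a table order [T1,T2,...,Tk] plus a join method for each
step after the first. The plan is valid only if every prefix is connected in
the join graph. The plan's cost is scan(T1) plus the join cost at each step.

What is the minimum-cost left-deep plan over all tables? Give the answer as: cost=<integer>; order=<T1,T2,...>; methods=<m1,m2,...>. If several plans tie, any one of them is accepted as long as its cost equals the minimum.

Selinger DP (subsets sized 1..n):
  {A}: scan cost=20, card=20
  {D}: scan cost=300, card=300
  {E}: scan cost=250, card=250
  {B}: scan cost=250, card=250
  {C}: scan cost=250, card=250
  {AD}: card=200; try (D,nl_idx)→400, (A,hash)→800, (A,nl_idx)→2000, (D,merge)→3140, (A,merge)→3420, (D,hash)→5440 …(+2); best=400 via (D,nl_idx)
  {DE}: card=3000; try (E,hash)→4600, (D,merge)→5500, (D,nl_idx)→5500, (E,merge)→5550, (D,hash)→5900, (D,nl)→75250 …(+1); best=4600 via (E,hash)
  {BE}: card=12500; try (E,hash)→4500, (B,hash)→4500, (E,merge)→4750, (B,merge)→4750, (E,nl)→62750, (B,nl)→62750; best=4500 via (E,hash)
  {BC}: card=12500; try (C,hash)→4500, (B,hash)→4500, (C,merge)→4750, (B,merge)→4750, (C,nl_idx)→14750, (C,nl)→62750 …(+1); best=4500 via (C,hash)
  {ADE}: card=2000; try (E,merge)→4450, (E,hash)→4600, (A,hash)→7800, (A,nl_idx)→21600, (A,merge)→43720, (E,nl)→50400 …(+1); best=4450 via (E,merge)
  {BDE}: card=150000; try (B,hash)→11600, (D,hash)→22400, (B,merge)→45850, (D,merge)→195000, (D,nl_idx)→267000, (B,nl)→754600 …(+1); best=11600 via (B,hash)
  {BCE}: card=625000; try (E,hash)→21000, (C,hash)→21000, (E,merge)→194250, (C,merge)→194250, (C,nl_idx)→729500, (E,nl)→3129500 …(+1); best=21000 via (E,hash)
  {ABDE}: card=100000; try (B,hash)→10450, (B,merge)→30700, (A,hash)→161800, (B,nl)→504450, (A,nl_idx)→861600, (A,merge)→2861720 …(+1); best=10450 via (B,hash)
  {BCDE}: card=7500000; try (C,hash)→165600, (D,hash)→651400, (C,merge)→2863850, (C,nl_idx)→8711600, (D,nl_idx)→13146000, (D,merge)→13149000 …(+2); best=165600 via (C,hash)
  {ABCDE}: card=5000000; try (C,hash)→114450, (C,merge)→1812700, (C,nl_idx)→5810450, (A,hash)→7665800, (C,nl)→25010450, (A,nl_idx)→42665600 …(+2); best=114450 via (C,hash)

cost=114450; order=A,D,E,B,C; methods=nl_idx,merge,hash,hash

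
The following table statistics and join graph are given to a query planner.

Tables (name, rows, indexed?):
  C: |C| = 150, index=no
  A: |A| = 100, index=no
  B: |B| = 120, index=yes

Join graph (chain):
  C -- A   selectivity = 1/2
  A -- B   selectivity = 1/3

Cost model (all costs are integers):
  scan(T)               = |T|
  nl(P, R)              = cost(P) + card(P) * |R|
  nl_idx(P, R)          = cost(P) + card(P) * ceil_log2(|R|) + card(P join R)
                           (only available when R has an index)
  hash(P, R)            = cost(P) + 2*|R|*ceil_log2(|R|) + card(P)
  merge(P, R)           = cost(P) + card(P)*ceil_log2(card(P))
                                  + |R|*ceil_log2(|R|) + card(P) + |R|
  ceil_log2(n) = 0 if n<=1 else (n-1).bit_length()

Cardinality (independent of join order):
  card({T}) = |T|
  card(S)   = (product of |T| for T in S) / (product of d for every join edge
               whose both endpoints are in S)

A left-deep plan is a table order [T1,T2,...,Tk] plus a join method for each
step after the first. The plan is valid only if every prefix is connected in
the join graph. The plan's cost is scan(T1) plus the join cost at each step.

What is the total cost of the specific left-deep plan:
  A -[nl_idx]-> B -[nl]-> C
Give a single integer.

604800

step 1: scan A: cost=100, card=100
step 2: join B via nl_idx
    card(P join B) = 100*120/(3) = 4000
    cost = 100 + 100*7 + 4000 = 4800
step 3: join C via nl
    card(P join C) = 4000*150/(2) = 300000
    cost = 4800 + 4000*150 = 604800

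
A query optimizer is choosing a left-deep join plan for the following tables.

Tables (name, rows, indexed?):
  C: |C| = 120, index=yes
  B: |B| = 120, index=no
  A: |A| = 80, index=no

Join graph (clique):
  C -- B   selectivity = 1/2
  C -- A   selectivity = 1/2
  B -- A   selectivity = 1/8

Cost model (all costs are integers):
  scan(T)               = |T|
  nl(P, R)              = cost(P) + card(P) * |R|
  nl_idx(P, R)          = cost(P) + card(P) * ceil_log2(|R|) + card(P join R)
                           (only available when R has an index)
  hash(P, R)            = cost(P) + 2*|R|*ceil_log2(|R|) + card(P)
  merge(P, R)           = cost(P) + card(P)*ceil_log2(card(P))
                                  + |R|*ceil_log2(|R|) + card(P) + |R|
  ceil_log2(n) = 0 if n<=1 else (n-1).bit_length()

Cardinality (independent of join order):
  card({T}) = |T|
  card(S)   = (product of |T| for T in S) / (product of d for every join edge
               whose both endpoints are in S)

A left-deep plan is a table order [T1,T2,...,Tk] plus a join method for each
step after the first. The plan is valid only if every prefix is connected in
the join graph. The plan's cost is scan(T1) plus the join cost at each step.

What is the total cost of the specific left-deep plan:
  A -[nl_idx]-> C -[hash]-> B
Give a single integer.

11920

step 1: scan A: cost=80, card=80
step 2: join C via nl_idx
    card(P join C) = 80*120/(2) = 4800
    cost = 80 + 80*7 + 4800 = 5440
step 3: join B via hash
    card(P join B) = 4800*120/(2*8) = 36000
    cost = 5440 + 2*120*7 + 4800 = 11920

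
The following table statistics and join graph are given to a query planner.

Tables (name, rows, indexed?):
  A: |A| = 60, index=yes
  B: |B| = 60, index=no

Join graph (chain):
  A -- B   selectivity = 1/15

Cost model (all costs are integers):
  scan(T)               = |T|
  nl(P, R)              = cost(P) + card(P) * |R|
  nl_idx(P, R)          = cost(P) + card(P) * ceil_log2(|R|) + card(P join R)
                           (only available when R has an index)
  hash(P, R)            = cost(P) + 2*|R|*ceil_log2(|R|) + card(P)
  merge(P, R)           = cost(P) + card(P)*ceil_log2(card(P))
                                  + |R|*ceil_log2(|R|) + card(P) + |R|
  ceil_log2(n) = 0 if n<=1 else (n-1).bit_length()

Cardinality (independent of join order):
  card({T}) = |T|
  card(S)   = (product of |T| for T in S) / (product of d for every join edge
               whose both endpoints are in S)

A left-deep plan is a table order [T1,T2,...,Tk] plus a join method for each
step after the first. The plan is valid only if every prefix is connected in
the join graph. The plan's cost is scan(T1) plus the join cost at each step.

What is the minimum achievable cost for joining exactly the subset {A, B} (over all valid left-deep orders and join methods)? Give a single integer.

Selinger DP over subsets of {A,B}:
  {A}: scan cost=60, card=60
  {B}: scan cost=60, card=60
  {AB}: card=240; try (A,nl_idx)→660, (B,hash)→840, (A,hash)→840, (B,merge)→900, (A,merge)→900, (B,nl)→3660 …(+1); best=660 via (A,nl_idx)

660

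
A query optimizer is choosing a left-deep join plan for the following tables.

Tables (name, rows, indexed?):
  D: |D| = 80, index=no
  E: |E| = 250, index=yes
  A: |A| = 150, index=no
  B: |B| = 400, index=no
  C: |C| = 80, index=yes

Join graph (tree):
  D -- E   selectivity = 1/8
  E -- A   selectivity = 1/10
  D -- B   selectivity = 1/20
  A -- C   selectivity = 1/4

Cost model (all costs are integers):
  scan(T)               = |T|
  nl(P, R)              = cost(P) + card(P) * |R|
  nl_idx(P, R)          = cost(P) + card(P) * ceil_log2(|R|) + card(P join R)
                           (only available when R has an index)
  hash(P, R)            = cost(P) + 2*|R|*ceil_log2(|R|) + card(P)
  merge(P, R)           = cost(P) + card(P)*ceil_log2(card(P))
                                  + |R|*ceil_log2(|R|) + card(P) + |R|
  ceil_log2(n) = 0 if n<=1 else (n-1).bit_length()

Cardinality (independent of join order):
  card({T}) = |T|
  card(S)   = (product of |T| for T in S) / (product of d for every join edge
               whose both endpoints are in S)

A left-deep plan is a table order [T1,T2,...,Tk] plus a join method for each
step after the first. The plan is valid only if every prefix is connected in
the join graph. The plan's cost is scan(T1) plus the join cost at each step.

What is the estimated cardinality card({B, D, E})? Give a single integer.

50000

Tables in S: B(400), D(80), E(250)
Edges inside S: D-E(d=8), D-B(d=20)
numerator = 400 * 80 * 250 = 8000000
denominator = 8 * 20 = 160
card(S) = 8000000 / 160 = 50000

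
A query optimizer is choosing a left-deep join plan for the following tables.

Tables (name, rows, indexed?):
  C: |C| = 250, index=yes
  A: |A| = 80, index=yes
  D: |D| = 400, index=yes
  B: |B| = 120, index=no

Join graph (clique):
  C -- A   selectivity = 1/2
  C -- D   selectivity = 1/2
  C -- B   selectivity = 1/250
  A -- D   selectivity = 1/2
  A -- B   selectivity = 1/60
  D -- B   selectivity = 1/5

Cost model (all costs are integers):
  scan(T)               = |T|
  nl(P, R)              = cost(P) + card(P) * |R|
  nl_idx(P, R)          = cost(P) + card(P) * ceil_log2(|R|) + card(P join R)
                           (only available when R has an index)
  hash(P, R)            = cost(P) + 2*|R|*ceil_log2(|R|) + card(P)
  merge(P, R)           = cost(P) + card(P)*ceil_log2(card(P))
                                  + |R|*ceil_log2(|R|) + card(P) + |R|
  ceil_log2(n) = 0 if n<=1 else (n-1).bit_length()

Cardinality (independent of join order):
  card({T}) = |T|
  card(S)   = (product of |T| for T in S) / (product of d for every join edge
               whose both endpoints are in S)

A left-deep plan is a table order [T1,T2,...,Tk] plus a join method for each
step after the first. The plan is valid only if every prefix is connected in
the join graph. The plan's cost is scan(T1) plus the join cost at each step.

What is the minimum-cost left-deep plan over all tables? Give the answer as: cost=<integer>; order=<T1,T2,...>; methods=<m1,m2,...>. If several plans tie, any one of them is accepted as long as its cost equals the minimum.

cost=4440; order=B,C,A,D; methods=nl_idx,nl_idx,nl_idx

Selinger DP (subsets sized 1..n):
  {C}: scan cost=250, card=250
  {A}: scan cost=80, card=80
  {D}: scan cost=400, card=400
  {B}: scan cost=120, card=120
  {AC}: card=10000; try (A,hash)→1620, (C,merge)→2970, (A,merge)→3140, (C,hash)→4160, (C,nl_idx)→10720, (A,nl_idx)→12000 …(+2); best=1620 via (A,hash)
  {CD}: card=50000; try (C,hash)→4800, (D,merge)→6500, (C,merge)→6650, (D,hash)→7700, (D,nl_idx)→52500, (C,nl_idx)→53600 …(+2); best=4800 via (C,hash)
  {BC}: card=120; try (C,nl_idx)→1200, (B,hash)→2180, (C,merge)→3330, (B,merge)→3460, (C,hash)→4240, (C,nl)→30120 …(+1); best=1200 via (C,nl_idx)
  {AD}: card=16000; try (A,hash)→1920, (D,merge)→4720, (A,merge)→5040, (D,hash)→7360, (D,nl_idx)→16800, (A,nl_idx)→19200 …(+2); best=1920 via (A,hash)
  {AB}: card=160; try (A,nl_idx)→1120, (A,hash)→1360, (B,merge)→1680, (A,merge)→1720, (B,hash)→1840, (B,nl)→9680 …(+1); best=1120 via (A,nl_idx)
  {BD}: card=9600; try (B,hash)→2480, (D,merge)→5080, (B,merge)→5360, (D,hash)→7440, (D,nl_idx)→10800, (D,nl)→48120 …(+1); best=2480 via (B,hash)
  {ACD}: card=1000000; try (D,hash)→18820, (C,hash)→21920, (A,hash)→55920, (D,merge)→155620, (C,merge)→244170, (A,merge)→855440 …(+6); best=18820 via (D,hash)
  {ABC}: card=80; try (A,nl_idx)→2120, (A,hash)→2440, (C,nl_idx)→2480, (A,merge)→2800, (C,merge)→4810, (C,hash)→5280 …(+5); best=2120 via (A,nl_idx)
  {BCD}: card=4800; try (D,merge)→6160, (D,nl_idx)→7080, (D,hash)→8520, (C,hash)→16080, (D,nl)→49200, (B,hash)→56480 …(+5); best=6160 via (D,merge)
  {ABD}: card=6400; try (D,merge)→6560, (D,hash)→8480, (D,nl_idx)→8960, (A,hash)→13200, (B,hash)→19600, (D,nl)→65120 …(+5); best=6560 via (D,merge)
  {ABCD}: card=1600; try (D,nl_idx)→4440, (D,merge)→6760, (D,hash)→9400, (A,hash)→12080, (C,hash)→16960, (D,nl)→34120 …(+9); best=4440 via (D,nl_idx)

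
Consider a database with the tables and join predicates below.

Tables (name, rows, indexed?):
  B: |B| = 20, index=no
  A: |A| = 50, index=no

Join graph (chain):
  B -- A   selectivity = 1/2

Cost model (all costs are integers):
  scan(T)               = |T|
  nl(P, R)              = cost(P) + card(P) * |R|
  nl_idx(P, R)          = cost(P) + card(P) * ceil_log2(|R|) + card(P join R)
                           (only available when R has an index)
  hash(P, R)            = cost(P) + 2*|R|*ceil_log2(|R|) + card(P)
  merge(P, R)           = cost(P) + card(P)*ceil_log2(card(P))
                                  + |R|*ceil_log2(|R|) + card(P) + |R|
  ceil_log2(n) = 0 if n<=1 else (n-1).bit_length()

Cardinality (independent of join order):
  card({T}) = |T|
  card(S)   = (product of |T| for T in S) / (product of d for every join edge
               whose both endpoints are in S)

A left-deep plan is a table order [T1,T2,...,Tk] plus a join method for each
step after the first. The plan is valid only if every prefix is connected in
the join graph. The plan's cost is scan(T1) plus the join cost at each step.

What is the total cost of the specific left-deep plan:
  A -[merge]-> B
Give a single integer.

520

step 1: scan A: cost=50, card=50
step 2: join B via merge
    card(P join B) = 50*20/(2) = 500
    cost = 50 + 50*6 + 20*5 + 50 + 20 = 520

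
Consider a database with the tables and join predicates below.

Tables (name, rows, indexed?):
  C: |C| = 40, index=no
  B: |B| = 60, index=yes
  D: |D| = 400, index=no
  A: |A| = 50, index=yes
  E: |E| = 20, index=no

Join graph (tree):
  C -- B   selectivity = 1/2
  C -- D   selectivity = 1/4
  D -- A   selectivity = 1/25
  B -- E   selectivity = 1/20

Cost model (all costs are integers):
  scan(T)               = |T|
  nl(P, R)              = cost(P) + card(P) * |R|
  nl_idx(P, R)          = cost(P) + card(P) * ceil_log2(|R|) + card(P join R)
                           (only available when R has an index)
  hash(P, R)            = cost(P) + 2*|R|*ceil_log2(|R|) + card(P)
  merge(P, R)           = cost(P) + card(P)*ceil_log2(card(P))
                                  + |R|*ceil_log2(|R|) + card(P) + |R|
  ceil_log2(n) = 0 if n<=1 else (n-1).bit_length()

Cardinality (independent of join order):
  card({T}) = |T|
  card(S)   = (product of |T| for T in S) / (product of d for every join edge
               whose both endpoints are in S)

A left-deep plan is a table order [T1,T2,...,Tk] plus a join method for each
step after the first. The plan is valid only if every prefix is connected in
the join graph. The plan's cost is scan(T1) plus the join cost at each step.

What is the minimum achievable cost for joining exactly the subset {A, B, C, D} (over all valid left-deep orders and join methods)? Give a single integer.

11400

Selinger DP over subsets of {A,B,C,D}:
  {C}: scan cost=40, card=40
  {B}: scan cost=60, card=60
  {D}: scan cost=400, card=400
  {A}: scan cost=50, card=50
  {BC}: card=1200; try (C,hash)→600, (B,merge)→740, (C,merge)→760, (B,hash)→800, (B,nl_idx)→1480, (B,nl)→2440 …(+1); best=600 via (C,hash)
  {CD}: card=4000; try (C,hash)→1280, (D,merge)→4320, (C,merge)→4680, (D,hash)→7280, (D,nl)→16040, (C,nl)→16400; best=1280 via (C,hash)
  {AD}: card=800; try (A,hash)→1400, (A,nl_idx)→3600, (D,merge)→4400, (A,merge)→4750, (D,hash)→7300, (D,nl)→20050 …(+1); best=1400 via (A,hash)
  {BCD}: card=120000; try (B,hash)→6000, (D,hash)→9000, (D,merge)→19000, (B,merge)→53700, (B,nl_idx)→145280, (B,nl)→241280 …(+1); best=6000 via (B,hash)
  {ACD}: card=8000; try (C,hash)→2680, (A,hash)→5880, (C,merge)→10480, (A,nl_idx)→33280, (C,nl)→33400, (A,merge)→53630 …(+1); best=2680 via (C,hash)
  {ABCD}: card=240000; try (B,hash)→11400, (B,merge)→115100, (A,hash)→126600, (B,nl_idx)→290680, (B,nl)→482680, (A,nl_idx)→966000 …(+2); best=11400 via (B,hash)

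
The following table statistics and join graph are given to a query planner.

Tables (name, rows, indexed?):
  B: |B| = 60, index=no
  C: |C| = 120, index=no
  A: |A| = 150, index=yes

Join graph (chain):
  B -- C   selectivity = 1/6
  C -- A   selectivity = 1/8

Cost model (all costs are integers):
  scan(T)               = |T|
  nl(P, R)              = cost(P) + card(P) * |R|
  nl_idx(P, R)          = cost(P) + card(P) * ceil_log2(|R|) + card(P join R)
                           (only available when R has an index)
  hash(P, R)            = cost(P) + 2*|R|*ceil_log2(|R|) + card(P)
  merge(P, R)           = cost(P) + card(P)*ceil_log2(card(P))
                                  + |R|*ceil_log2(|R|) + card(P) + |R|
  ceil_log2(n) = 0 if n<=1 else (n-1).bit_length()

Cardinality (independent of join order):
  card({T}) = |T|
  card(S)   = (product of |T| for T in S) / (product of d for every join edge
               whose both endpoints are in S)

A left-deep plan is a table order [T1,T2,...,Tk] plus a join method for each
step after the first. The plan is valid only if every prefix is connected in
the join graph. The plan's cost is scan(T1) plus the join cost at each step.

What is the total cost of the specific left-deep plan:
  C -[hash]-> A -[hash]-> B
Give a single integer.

5610

step 1: scan C: cost=120, card=120
step 2: join A via hash
    card(P join A) = 120*150/(8) = 2250
    cost = 120 + 2*150*8 + 120 = 2640
step 3: join B via hash
    card(P join B) = 2250*60/(6) = 22500
    cost = 2640 + 2*60*6 + 2250 = 5610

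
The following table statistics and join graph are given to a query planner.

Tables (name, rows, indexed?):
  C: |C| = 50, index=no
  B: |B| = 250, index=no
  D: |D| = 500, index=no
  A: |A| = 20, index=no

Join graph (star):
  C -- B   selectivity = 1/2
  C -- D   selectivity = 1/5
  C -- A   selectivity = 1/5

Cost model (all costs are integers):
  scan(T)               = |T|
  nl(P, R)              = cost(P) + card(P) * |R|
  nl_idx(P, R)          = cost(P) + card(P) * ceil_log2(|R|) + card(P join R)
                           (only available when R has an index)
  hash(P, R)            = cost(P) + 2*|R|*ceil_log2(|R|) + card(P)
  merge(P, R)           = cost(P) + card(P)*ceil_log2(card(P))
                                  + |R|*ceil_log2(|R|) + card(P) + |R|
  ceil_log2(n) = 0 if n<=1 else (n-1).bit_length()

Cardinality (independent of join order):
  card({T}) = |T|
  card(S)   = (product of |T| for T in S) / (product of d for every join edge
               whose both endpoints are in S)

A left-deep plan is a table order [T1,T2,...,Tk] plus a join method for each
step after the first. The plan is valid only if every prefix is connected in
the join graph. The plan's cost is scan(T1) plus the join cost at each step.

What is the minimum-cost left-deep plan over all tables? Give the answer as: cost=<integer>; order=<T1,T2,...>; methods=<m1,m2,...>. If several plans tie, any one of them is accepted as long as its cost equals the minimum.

cost=30800; order=D,C,A,B; methods=hash,hash,hash

Selinger DP (subsets sized 1..n):
  {C}: scan cost=50, card=50
  {B}: scan cost=250, card=250
  {D}: scan cost=500, card=500
  {A}: scan cost=20, card=20
  {BC}: card=6250; try (C,hash)→1100, (B,merge)→2650, (C,merge)→2850, (B,hash)→4100, (B,nl)→12550, (C,nl)→12750; best=1100 via (C,hash)
  {CD}: card=5000; try (C,hash)→1600, (D,merge)→5400, (C,merge)→5850, (D,hash)→9100, (D,nl)→25050, (C,nl)→25500; best=1600 via (C,hash)
  {AC}: card=200; try (A,hash)→300, (C,merge)→490, (A,merge)→520, (C,hash)→640, (C,nl)→1020, (A,nl)→1050; best=300 via (A,hash)
  {BCD}: card=625000; try (B,hash)→10600, (D,hash)→16350, (B,merge)→73850, (D,merge)→93600, (B,nl)→1251600, (D,nl)→3126100; best=10600 via (B,hash)
  {ABC}: card=25000; try (B,merge)→4350, (B,hash)→4500, (A,hash)→7550, (B,nl)→50300, (A,merge)→88720, (A,nl)→126100; best=4350 via (B,merge)
  {ACD}: card=20000; try (A,hash)→6800, (D,merge)→7100, (D,hash)→9500, (A,merge)→71720, (D,nl)→100300, (A,nl)→101600; best=6800 via (A,hash)
  {ABCD}: card=2500000; try (B,hash)→30800, (D,hash)→38350, (B,merge)→329050, (D,merge)→409350, (A,hash)→635800, (B,nl)→5006800 …(+3); best=30800 via (B,hash)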